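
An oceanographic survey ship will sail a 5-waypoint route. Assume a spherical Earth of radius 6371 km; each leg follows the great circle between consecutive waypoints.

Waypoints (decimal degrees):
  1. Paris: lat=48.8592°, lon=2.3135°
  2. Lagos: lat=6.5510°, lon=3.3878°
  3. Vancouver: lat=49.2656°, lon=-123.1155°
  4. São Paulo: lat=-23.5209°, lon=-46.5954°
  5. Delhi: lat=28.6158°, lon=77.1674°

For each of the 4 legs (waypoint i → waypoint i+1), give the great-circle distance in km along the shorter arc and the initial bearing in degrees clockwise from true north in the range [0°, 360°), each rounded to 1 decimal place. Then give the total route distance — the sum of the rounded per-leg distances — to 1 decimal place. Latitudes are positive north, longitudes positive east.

Leg 1: dist=4705.5 km, bearing=178.4°
Leg 2: dist=11943.4 km, bearing=326.7°
Leg 3: dist=11050.2 km, bearing=115.3°
Leg 4: dist=14419.5 km, bearing=71.5°
Total: 42118.6 km

Leg 1: φ1=0.8527539, φ2=0.1143365, Δφ=-0.7384174, Δλ=0.0187501 rad; a=sin²(Δφ/2)+cosφ1·cosφ2·sin²(Δλ/2)=0.1302900615; c=2·atan2(√a, √(1-a))=0.738588059; dist=6371·c=4705.545 ≈ 4705.5 km; running total=4705.5 km
Leg 1 bearing: y=sinΔλ·cosφ2=0.01862656, x=cosφ1·sinφ2-sinφ1·cosφ2·cosΔλ=-0.67298685; θ=atan2(y, x)=178.4146° ≈ 178.4°
Leg 2: φ1=0.1143365, φ2=0.8598469, Δφ=0.7455104, Δλ=-2.2078991 rad; a=sin²(Δφ/2)+cosφ1·cosφ2·sin²(Δλ/2)=0.6496001474; c=2·atan2(√a, √(1-a))=1.874650772; dist=6371·c=11943.400 ≈ 11943.4 km; running total=16648.9 km
Leg 2 bearing: y=sinΔλ·cosφ2=-0.52453722, x=cosφ1·sinφ2-sinφ1·cosφ2·cosΔλ=0.79708211; θ=atan2(y, x)=-33.3478° <0 so +360° → 326.6522° ≈ 326.7°
Leg 3: φ1=0.8598469, φ2=-0.4105171, Δφ=-1.2703641, Δλ=1.3355277 rad; a=sin²(Δφ/2)+cosφ1·cosφ2·sin²(Δλ/2)=0.5814640244; c=2·atan2(√a, √(1-a))=1.734453961; dist=6371·c=11050.206 ≈ 11050.2 km; running total=27699.1 km
Leg 3 bearing: y=sinΔλ·cosφ2=0.89165517, x=cosφ1·sinφ2-sinφ1·cosφ2·cosΔλ=-0.42238075; θ=atan2(y, x)=115.3471° ≈ 115.3°
Leg 4: φ1=-0.4105171, φ2=0.4994399, Δφ=0.9099571, Δλ=2.1600684 rad; a=sin²(Δφ/2)+cosφ1·cosφ2·sin²(Δλ/2)=0.8192353000; c=2·atan2(√a, √(1-a))=2.263305804; dist=6371·c=14419.521 ≈ 14419.5 km; running total=42118.6 km
Leg 4 bearing: y=sinΔλ·cosφ2=0.72979741, x=cosφ1·sinφ2-sinφ1·cosφ2·cosΔλ=0.24444026; θ=atan2(y, x)=71.4821° ≈ 71.5°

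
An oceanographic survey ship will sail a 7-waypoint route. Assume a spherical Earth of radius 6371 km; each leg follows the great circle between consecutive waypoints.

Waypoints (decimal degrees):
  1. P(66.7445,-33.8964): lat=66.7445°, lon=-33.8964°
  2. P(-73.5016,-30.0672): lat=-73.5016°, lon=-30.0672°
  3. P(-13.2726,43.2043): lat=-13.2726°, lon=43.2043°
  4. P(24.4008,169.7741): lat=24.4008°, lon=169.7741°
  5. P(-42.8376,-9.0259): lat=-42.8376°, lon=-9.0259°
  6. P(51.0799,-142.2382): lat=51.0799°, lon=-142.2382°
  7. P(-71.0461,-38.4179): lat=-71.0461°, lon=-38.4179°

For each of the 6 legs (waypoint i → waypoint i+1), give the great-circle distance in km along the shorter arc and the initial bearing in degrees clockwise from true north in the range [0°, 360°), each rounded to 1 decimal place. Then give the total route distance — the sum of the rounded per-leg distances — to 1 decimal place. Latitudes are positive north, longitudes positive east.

Leg 1: φ1=1.1649113, φ2=-1.2828449, Δφ=-2.4477562, Δλ=0.0668321 rad; a=sin²(Δφ/2)+cosφ1·cosφ2·sin²(Δλ/2)=0.8845243116; c=2·atan2(√a, √(1-a))=2.448147734; dist=6371·c=15597.149 ≈ 15597.1 km; running total=15597.1 km
Leg 1 bearing: y=sinΔλ·cosφ2=0.01896544, x=cosφ1·sinφ2-sinφ1·cosφ2·cosΔλ=-0.63890886; θ=atan2(y, x)=178.2997° ≈ 178.3°
Leg 2: φ1=-1.2828449, φ2=-0.2316506, Δφ=1.0511944, Δλ=1.2788289 rad; a=sin²(Δφ/2)+cosφ1·cosφ2·sin²(Δλ/2)=0.3501546243; c=2·atan2(√a, √(1-a))=1.266427837; dist=6371·c=8068.412 ≈ 8068.4 km; running total=23665.5 km
Leg 2 bearing: y=sinΔλ·cosφ2=0.93209865, x=cosφ1·sinφ2-sinφ1·cosφ2·cosΔλ=0.20341476; θ=atan2(y, x)=77.6892° ≈ 77.7°
Leg 3: φ1=-0.2316506, φ2=0.4258743, Δφ=0.6575249, Δλ=2.2090597 rad; a=sin²(Δφ/2)+cosφ1·cosφ2·sin²(Δλ/2)=0.8114677647; c=2·atan2(√a, √(1-a))=2.243286012; dist=6371·c=14291.975 ≈ 14292.0 km; running total=37957.5 km
Leg 3 bearing: y=sinΔλ·cosφ2=0.73139422, x=cosφ1·sinφ2-sinφ1·cosφ2·cosΔλ=0.27751365; θ=atan2(y, x)=69.2217° ≈ 69.2°
Leg 4: φ1=0.4258743, φ2=-0.7476572, Δφ=-1.1735315, Δλ=-3.1206487 rad; a=sin²(Δφ/2)+cosφ1·cosφ2·sin²(Δλ/2)=0.9742633121; c=2·atan2(√a, √(1-a))=2.819347020; dist=6371·c=17962.060 ≈ 17962.1 km; running total=55919.6 km
Leg 4 bearing: y=sinΔλ·cosφ2=-0.01535674, x=cosφ1·sinφ2-sinφ1·cosφ2·cosΔλ=-0.31632486; θ=atan2(y, x)=-177.2206° <0 so +360° → 182.7794° ≈ 182.8°
Leg 5: φ1=-0.7476572, φ2=0.8915124, Δφ=1.6391696, Δλ=-2.3249932 rad; a=sin²(Δφ/2)+cosφ1·cosφ2·sin²(Δλ/2)=0.9222106911; c=2·atan2(√a, √(1-a))=2.576280416; dist=6371·c=16413.483 ≈ 16413.5 km; running total=72333.1 km
Leg 5 bearing: y=sinΔλ·cosφ2=-0.45787203, x=cosφ1·sinφ2-sinφ1·cosφ2·cosΔλ=0.27803909; θ=atan2(y, x)=-58.7321° <0 so +360° → 301.2679° ≈ 301.3°
Leg 6: φ1=0.8915124, φ2=-1.2399884, Δφ=-2.1315008, Δλ=1.8120061 rad; a=sin²(Δφ/2)+cosφ1·cosφ2·sin²(Δλ/2)=0.8922914424; c=2·atan2(√a, √(1-a))=2.472819427; dist=6371·c=15754.333 ≈ 15754.3 km; running total=88087.4 km
Leg 6 bearing: y=sinΔλ·cosφ2=0.31540402, x=cosφ1·sinφ2-sinφ1·cosφ2·cosΔλ=-0.53380708; θ=atan2(y, x)=149.4230° ≈ 149.4°

Leg 1: dist=15597.1 km, bearing=178.3°
Leg 2: dist=8068.4 km, bearing=77.7°
Leg 3: dist=14292.0 km, bearing=69.2°
Leg 4: dist=17962.1 km, bearing=182.8°
Leg 5: dist=16413.5 km, bearing=301.3°
Leg 6: dist=15754.3 km, bearing=149.4°
Total: 88087.4 km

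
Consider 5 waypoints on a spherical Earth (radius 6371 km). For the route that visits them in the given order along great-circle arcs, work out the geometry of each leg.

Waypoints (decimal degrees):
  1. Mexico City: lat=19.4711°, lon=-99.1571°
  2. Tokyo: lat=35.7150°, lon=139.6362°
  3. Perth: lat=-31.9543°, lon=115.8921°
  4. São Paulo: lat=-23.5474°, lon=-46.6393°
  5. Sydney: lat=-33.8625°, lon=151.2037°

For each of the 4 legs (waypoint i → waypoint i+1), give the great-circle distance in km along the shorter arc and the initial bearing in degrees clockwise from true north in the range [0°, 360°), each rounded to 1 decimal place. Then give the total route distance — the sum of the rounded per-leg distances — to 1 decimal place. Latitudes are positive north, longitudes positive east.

Leg 1: dist=11303.7 km, bearing=314.8°
Leg 2: dist=7921.3 km, bearing=201.2°
Leg 3: dist=13570.2 km, bearing=198.9°
Leg 4: dist=13358.2 km, bearing=197.1°
Total: 46153.4 km

Leg 1: φ1=0.3398348, φ2=0.6233443, Δφ=0.2835095, Δλ=4.1677293 rad; a=sin²(Δφ/2)+cosφ1·cosφ2·sin²(Δλ/2)=0.6010204169; c=2·atan2(√a, √(1-a))=1.774237609; dist=6371·c=11303.668 ≈ 11303.7 km; running total=11303.7 km
Leg 1 bearing: y=sinΔλ·cosφ2=-0.69444734, x=cosφ1·sinφ2-sinφ1·cosφ2·cosΔλ=0.69059568; θ=atan2(y, x)=-45.1593° <0 so +360° → 314.8407° ≈ 314.8°
Leg 2: φ1=0.6233443, φ2=-0.5577077, Δφ=-1.1810521, Δλ=-0.4144127 rad; a=sin²(Δφ/2)+cosφ1·cosφ2·sin²(Δλ/2)=0.3391807229; c=2·atan2(√a, √(1-a))=1.243336838; dist=6371·c=7921.299 ≈ 7921.3 km; running total=19225.0 km
Leg 2 bearing: y=sinΔλ·cosφ2=-0.34163871, x=cosφ1·sinφ2-sinφ1·cosφ2·cosΔλ=-0.88308076; θ=atan2(y, x)=-158.8500° <0 so +360° → 201.1500° ≈ 201.2°
Leg 3: φ1=-0.5577077, φ2=-0.4109797, Δφ=0.1467281, Δλ=-2.8367081 rad; a=sin²(Δφ/2)+cosφ1·cosφ2·sin²(Δλ/2)=0.7652550271; c=2·atan2(√a, √(1-a))=2.129998486; dist=6371·c=13570.220 ≈ 13570.2 km; running total=32795.2 km
Leg 3 bearing: y=sinΔλ·cosφ2=-0.27518680, x=cosφ1·sinφ2-sinφ1·cosφ2·cosΔλ=-0.80176761; θ=atan2(y, x)=-161.0565° <0 so +360° → 198.9435° ≈ 198.9°
Leg 4: φ1=-0.4109797, φ2=-0.5910121, Δφ=-0.1800325, Δλ=3.4530118 rad; a=sin²(Δφ/2)+cosφ1·cosφ2·sin²(Δλ/2)=0.7510048740; c=2·atan2(√a, √(1-a))=2.096717318; dist=6371·c=13358.186 ≈ 13358.2 km; running total=46153.4 km
Leg 4 bearing: y=sinΔλ·cosφ2=-0.25443568, x=cosφ1·sinφ2-sinφ1·cosφ2·cosΔλ=-0.82658859; θ=atan2(y, x)=-162.8909° <0 so +360° → 197.1091° ≈ 197.1°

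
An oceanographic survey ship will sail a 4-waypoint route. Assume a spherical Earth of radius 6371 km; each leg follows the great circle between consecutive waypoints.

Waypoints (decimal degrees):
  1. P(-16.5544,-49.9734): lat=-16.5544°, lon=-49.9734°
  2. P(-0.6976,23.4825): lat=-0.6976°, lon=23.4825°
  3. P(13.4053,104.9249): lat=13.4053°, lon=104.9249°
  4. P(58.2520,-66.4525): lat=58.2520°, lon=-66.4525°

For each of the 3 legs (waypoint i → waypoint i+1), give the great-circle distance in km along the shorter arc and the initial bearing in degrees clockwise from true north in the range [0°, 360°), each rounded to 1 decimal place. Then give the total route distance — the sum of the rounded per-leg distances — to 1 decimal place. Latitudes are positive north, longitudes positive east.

Leg 1: φ1=-0.2889288, φ2=-0.0121754, Δφ=0.2767534, Δλ=1.2820473 rad; a=sin²(Δφ/2)+cosφ1·cosφ2·sin²(Δλ/2)=0.3618005494; c=2·atan2(√a, √(1-a))=1.290751321; dist=6371·c=8223.377 ≈ 8223.4 km; running total=8223.4 km
Leg 1 bearing: y=sinΔλ·cosφ2=0.95852980, x=cosφ1·sinφ2-sinφ1·cosφ2·cosΔλ=0.06945702; θ=atan2(y, x)=85.8555° ≈ 85.9°
Leg 2: φ1=-0.0121754, φ2=0.2339666, Δφ=0.2461420, Δλ=1.4214380 rad; a=sin²(Δφ/2)+cosφ1·cosφ2·sin²(Δλ/2)=0.4290420082; c=2·atan2(√a, √(1-a))=1.428399605; dist=6371·c=9100.334 ≈ 9100.3 km; running total=17323.7 km
Leg 2 bearing: y=sinΔλ·cosφ2=0.96192454, x=cosφ1·sinφ2-sinφ1·cosφ2·cosΔλ=0.23358304; θ=atan2(y, x)=76.3511° ≈ 76.4°
Leg 3: φ1=0.2339666, φ2=1.0166892, Δφ=0.7827226, Δλ=-2.9910999 rad; a=sin²(Δφ/2)+cosφ1·cosφ2·sin²(Δλ/2)=0.6544573395; c=2·atan2(√a, √(1-a))=1.884848013; dist=6371·c=12008.367 ≈ 12008.4 km; running total=29332.1 km
Leg 3 bearing: y=sinΔλ·cosφ2=-0.07888835, x=cosφ1·sinφ2-sinφ1·cosφ2·cosΔλ=0.94781240; θ=atan2(y, x)=-4.7579° <0 so +360° → 355.2421° ≈ 355.2°

Leg 1: dist=8223.4 km, bearing=85.9°
Leg 2: dist=9100.3 km, bearing=76.4°
Leg 3: dist=12008.4 km, bearing=355.2°
Total: 29332.1 km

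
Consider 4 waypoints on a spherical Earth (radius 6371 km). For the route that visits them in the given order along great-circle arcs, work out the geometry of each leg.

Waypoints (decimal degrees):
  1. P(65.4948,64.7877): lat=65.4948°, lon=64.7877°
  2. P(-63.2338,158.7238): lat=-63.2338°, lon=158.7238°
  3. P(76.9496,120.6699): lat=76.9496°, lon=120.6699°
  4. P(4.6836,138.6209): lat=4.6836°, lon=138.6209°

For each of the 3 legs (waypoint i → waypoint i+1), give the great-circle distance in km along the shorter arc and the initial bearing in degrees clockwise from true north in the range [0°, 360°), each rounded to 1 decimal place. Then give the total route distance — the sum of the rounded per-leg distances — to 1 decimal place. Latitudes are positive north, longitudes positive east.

Leg 1: dist=16191.5 km, bearing=127.3°
Leg 2: dist=15807.3 km, bearing=346.9°
Leg 3: dist=8108.8 km, bearing=161.3°
Total: 40107.6 km

Leg 1: φ1=1.1430999, φ2=-1.1036380, Δφ=-2.2467379, Δλ=1.6394942 rad; a=sin²(Δφ/2)+cosφ1·cosφ2·sin²(Δλ/2)=0.9126245611; c=2·atan2(√a, √(1-a))=2.541439489; dist=6371·c=16191.511 ≈ 16191.5 km; running total=16191.5 km
Leg 1 bearing: y=sinΔλ·cosφ2=0.44928863, x=cosφ1·sinφ2-sinφ1·cosφ2·cosΔλ=-0.34220405; θ=atan2(y, x)=127.2950° ≈ 127.3°
Leg 2: φ1=-1.1036380, φ2=1.3430239, Δφ=2.4466619, Δλ=-0.6641658 rad; a=sin²(Δφ/2)+cosφ1·cosφ2·sin²(Δλ/2)=0.8948573817; c=2·atan2(√a, √(1-a))=2.481140232; dist=6371·c=15807.344 ≈ 15807.3 km; running total=31998.8 km
Leg 2 bearing: y=sinΔλ·cosφ2=-0.13918866, x=cosφ1·sinφ2-sinφ1·cosφ2·cosΔλ=0.59747561; θ=atan2(y, x)=-13.1138° <0 so +360° → 346.8862° ≈ 346.9°
Leg 3: φ1=1.3430239, φ2=0.0817442, Δφ=-1.2612796, Δλ=0.3133041 rad; a=sin²(Δφ/2)+cosφ1·cosφ2·sin²(Δλ/2)=0.3531786016; c=2·atan2(√a, √(1-a))=1.272760913; dist=6371·c=8108.760 ≈ 8108.8 km; running total=40107.6 km
Leg 3 bearing: y=sinΔλ·cosφ2=0.30717437, x=cosφ1·sinφ2-sinφ1·cosφ2·cosΔλ=-0.90521700; θ=atan2(y, x)=161.2560° ≈ 161.3°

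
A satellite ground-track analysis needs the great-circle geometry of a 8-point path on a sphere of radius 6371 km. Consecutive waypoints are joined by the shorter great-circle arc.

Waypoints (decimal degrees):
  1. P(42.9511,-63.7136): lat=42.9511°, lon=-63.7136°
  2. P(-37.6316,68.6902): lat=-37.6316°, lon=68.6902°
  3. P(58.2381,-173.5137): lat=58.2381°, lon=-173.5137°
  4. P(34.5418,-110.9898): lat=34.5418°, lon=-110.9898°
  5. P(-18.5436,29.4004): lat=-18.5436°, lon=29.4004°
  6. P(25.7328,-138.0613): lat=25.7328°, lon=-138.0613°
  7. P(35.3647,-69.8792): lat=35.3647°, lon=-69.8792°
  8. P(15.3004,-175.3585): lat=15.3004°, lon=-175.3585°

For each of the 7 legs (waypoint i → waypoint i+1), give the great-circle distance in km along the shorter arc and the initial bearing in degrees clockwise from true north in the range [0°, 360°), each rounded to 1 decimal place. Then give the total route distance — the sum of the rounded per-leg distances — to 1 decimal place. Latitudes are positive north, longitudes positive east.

Leg 1: dist=15989.5 km, bearing=98.1°
Leg 2: dist=15069.6 km, bearing=41.7°
Leg 3: dist=5224.9 km, bearing=91.9°
Leg 4: dist=15727.5 km, bearing=75.9°
Leg 5: dist=18497.7 km, bearing=304.0°
Leg 6: dist=6491.3 km, bearing=62.8°
Leg 7: dist=10372.2 km, bearing=291.4°
Total: 87372.7 km

Leg 1: φ1=0.7496381, φ2=-0.6567953, Δφ=-1.4064334, Δλ=2.3108823 rad; a=sin²(Δφ/2)+cosφ1·cosφ2·sin²(Δλ/2)=0.9034640975; c=2·atan2(√a, √(1-a))=2.509729086; dist=6371·c=15989.484 ≈ 15989.5 km; running total=15989.5 km
Leg 1 bearing: y=sinΔλ·cosφ2=0.58478651, x=cosφ1·sinφ2-sinφ1·cosφ2·cosΔλ=-0.08301579; θ=atan2(y, x)=98.0797° ≈ 98.1°
Leg 2: φ1=-0.6567953, φ2=1.0164466, Δφ=1.6732419, Δλ=-4.2272555 rad; a=sin²(Δφ/2)+cosφ1·cosφ2·sin²(Δλ/2)=0.8567718051; c=2·atan2(√a, √(1-a))=2.365339484; dist=6371·c=15069.578 ≈ 15069.6 km; running total=31059.1 km
Leg 2 bearing: y=sinΔλ·cosφ2=0.46565175, x=cosφ1·sinφ2-sinφ1·cosφ2·cosΔλ=0.52347298; θ=atan2(y, x)=41.6545° ≈ 41.7°
Leg 3: φ1=1.0164466, φ2=0.6028681, Δφ=-0.4135785, Δλ=1.0912479 rad; a=sin²(Δφ/2)+cosφ1·cosφ2·sin²(Δλ/2)=0.1589273939; c=2·atan2(√a, √(1-a))=0.820103935; dist=6371·c=5224.882 ≈ 5224.9 km; running total=36284.0 km
Leg 3 bearing: y=sinΔλ·cosφ2=0.73080072, x=cosφ1·sinφ2-sinφ1·cosφ2·cosΔλ=-0.02466193; θ=atan2(y, x)=91.9328° ≈ 91.9°
Leg 4: φ1=0.6028681, φ2=-0.3236469, Δφ=-0.9265150, Δλ=2.4502712 rad; a=sin²(Δφ/2)+cosφ1·cosφ2·sin²(Δλ/2)=0.8909840846; c=2·atan2(√a, √(1-a))=2.468613486; dist=6371·c=15727.537 ≈ 15727.5 km; running total=52011.5 km
Leg 4 bearing: y=sinΔλ·cosφ2=0.60445510, x=cosφ1·sinφ2-sinφ1·cosφ2·cosΔλ=0.15218348; θ=atan2(y, x)=75.8684° ≈ 75.9°
Leg 5: φ1=-0.3236469, φ2=0.4491221, Δφ=0.7727690, Δλ=-2.9227580 rad; a=sin²(Δφ/2)+cosφ1·cosφ2·sin²(Δλ/2)=0.9858849697; c=2·atan2(√a, √(1-a))=2.903416700; dist=6371·c=18497.668 ≈ 18497.7 km; running total=70509.2 km
Leg 5 bearing: y=sinΔλ·cosφ2=-0.19556285, x=cosφ1·sinφ2-sinφ1·cosφ2·cosΔλ=0.13197862; θ=atan2(y, x)=-55.9859° <0 so +360° → 304.0141° ≈ 304.0°
Leg 6: φ1=0.4491221, φ2=0.6172305, Δφ=0.1681084, Δλ=1.1900021 rad; a=sin²(Δφ/2)+cosφ1·cosφ2·sin²(Δλ/2)=0.2378422500; c=2·atan2(√a, √(1-a))=1.018885266; dist=6371·c=6491.318 ≈ 6491.3 km; running total=77000.5 km
Leg 6 bearing: y=sinΔλ·cosφ2=0.75707118, x=cosφ1·sinφ2-sinφ1·cosφ2·cosΔλ=0.38979030; θ=atan2(y, x)=62.7576° ≈ 62.8°
Leg 7: φ1=0.6172305, φ2=0.2670424, Δφ=-0.3501881, Δλ=-1.8409611 rad; a=sin²(Δφ/2)+cosφ1·cosφ2·sin²(Δλ/2)=0.5286012533; c=2·atan2(√a, √(1-a))=1.628030075; dist=6371·c=10372.180 ≈ 10372.2 km; running total=87372.7 km
Leg 7 bearing: y=sinΔλ·cosφ2=-0.92956819, x=cosφ1·sinφ2-sinφ1·cosφ2·cosΔλ=0.36418518; θ=atan2(y, x)=-68.6058° <0 so +360° → 291.3942° ≈ 291.4°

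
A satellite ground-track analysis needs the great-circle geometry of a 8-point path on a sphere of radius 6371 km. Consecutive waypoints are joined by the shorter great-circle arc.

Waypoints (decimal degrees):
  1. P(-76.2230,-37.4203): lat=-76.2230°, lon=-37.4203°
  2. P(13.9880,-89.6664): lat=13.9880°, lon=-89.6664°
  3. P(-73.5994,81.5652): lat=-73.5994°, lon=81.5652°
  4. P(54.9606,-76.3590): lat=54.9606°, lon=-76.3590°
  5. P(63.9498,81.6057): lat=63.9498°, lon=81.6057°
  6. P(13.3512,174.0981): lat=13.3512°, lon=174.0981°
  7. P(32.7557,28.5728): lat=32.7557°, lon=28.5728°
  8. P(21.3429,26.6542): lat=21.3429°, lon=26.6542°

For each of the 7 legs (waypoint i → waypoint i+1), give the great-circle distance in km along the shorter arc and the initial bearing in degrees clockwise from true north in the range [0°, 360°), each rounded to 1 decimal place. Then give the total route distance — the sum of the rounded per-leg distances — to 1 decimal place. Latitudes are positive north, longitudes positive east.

Leg 1: dist=10602.7 km, bearing=309.6°
Leg 2: dist=13363.0 km, bearing=177.1°
Leg 3: dist=17717.4 km, bearing=217.7°
Leg 4: dist=6658.0 km, bearing=11.0°
Leg 5: dist=8796.9 km, bearing=81.8°
Leg 6: dist=13714.8 km, bearing=325.3°
Leg 7: dist=1283.1 km, bearing=189.0°
Total: 72135.9 km

Leg 1: φ1=-1.3303423, φ2=0.2441367, Δφ=1.5744790, Δλ=-0.9118665 rad; a=sin²(Δφ/2)+cosφ1·cosφ2·sin²(Δλ/2)=0.5466398602; c=2·atan2(√a, √(1-a))=1.664211852; dist=6371·c=10602.694 ≈ 10602.7 km; running total=10602.7 km
Leg 1 bearing: y=sinΔλ·cosφ2=-0.76720232, x=cosφ1·sinφ2-sinφ1·cosφ2·cosΔλ=0.63458608; θ=atan2(y, x)=-50.4044° <0 so +360° → 309.5956° ≈ 309.6°
Leg 2: φ1=0.2441367, φ2=-1.2845519, Δφ=-1.5286885, Δλ=2.9885552 rad; a=sin²(Δφ/2)+cosφ1·cosφ2·sin²(Δλ/2)=0.7513300222; c=2·atan2(√a, √(1-a))=2.097469390; dist=6371·c=13362.977 ≈ 13363.0 km; running total=23965.7 km
Leg 2 bearing: y=sinΔλ·cosφ2=0.04304188, x=cosφ1·sinφ2-sinφ1·cosφ2·cosΔλ=-0.86341200; θ=atan2(y, x)=177.1461° ≈ 177.1°
Leg 3: φ1=-1.2845519, φ2=0.9592434, Δφ=2.2437953, Δλ=-2.7562973 rad; a=sin²(Δφ/2)+cosφ1·cosφ2·sin²(Δλ/2)=0.9678337804; c=2·atan2(√a, √(1-a))=2.780942407; dist=6371·c=17717.384 ≈ 17717.4 km; running total=41683.1 km
Leg 3 bearing: y=sinΔλ·cosφ2=-0.21578055, x=cosφ1·sinφ2-sinφ1·cosφ2·cosΔλ=-0.27922208; θ=atan2(y, x)=-142.3034° <0 so +360° → 217.6966° ≈ 217.7°
Leg 4: φ1=0.9592434, φ2=1.1161346, Δφ=0.1568911, Δλ=2.7570041 rad; a=sin²(Δφ/2)+cosφ1·cosφ2·sin²(Δλ/2)=0.2490703711; c=2·atan2(√a, √(1-a))=1.045049331; dist=6371·c=6658.009 ≈ 6658.0 km; running total=48341.1 km
Leg 4 bearing: y=sinΔλ·cosφ2=0.16476249, x=cosφ1·sinφ2-sinφ1·cosφ2·cosΔλ=0.84911166; θ=atan2(y, x)=10.9813° ≈ 11.0°
Leg 5: φ1=1.1161346, φ2=0.2330224, Δφ=-0.8831122, Δλ=1.6142969 rad; a=sin²(Δφ/2)+cosφ1·cosφ2·sin²(Δλ/2)=0.4055606823; c=2·atan2(√a, √(1-a))=1.380776225; dist=6371·c=8796.925 ≈ 8796.9 km; running total=57138.0 km
Leg 5 bearing: y=sinΔλ·cosφ2=0.97205248, x=cosφ1·sinφ2-sinφ1·cosφ2·cosΔλ=0.13942326; θ=atan2(y, x)=81.8376° ≈ 81.8°
Leg 6: φ1=0.2330224, φ2=0.5716948, Δφ=0.3386724, Δλ=-2.5398956 rad; a=sin²(Δφ/2)+cosφ1·cosφ2·sin²(Δλ/2)=0.7748049335; c=2·atan2(√a, √(1-a))=2.152693504; dist=6371·c=13714.810 ≈ 13714.8 km; running total=70852.8 km
Leg 6 bearing: y=sinΔλ·cosφ2=-0.47603317, x=cosφ1·sinφ2-sinφ1·cosφ2·cosΔλ=0.68652852; θ=atan2(y, x)=-34.7371° <0 so +360° → 325.2629° ≈ 325.3°
Leg 7: φ1=0.5716948, φ2=0.3725039, Δφ=-0.1991909, Δλ=-0.0334859 rad; a=sin²(Δφ/2)+cosφ1·cosφ2·sin²(Δλ/2)=0.0101060651; c=2·atan2(√a, √(1-a))=0.201398053; dist=6371·c=1283.107 ≈ 1283.1 km; running total=72135.9 km
Leg 7 bearing: y=sinΔλ·cosφ2=-0.03118356, x=cosφ1·sinφ2-sinφ1·cosφ2·cosΔλ=-0.19759381; θ=atan2(y, x)=-171.0317° <0 so +360° → 188.9683° ≈ 189.0°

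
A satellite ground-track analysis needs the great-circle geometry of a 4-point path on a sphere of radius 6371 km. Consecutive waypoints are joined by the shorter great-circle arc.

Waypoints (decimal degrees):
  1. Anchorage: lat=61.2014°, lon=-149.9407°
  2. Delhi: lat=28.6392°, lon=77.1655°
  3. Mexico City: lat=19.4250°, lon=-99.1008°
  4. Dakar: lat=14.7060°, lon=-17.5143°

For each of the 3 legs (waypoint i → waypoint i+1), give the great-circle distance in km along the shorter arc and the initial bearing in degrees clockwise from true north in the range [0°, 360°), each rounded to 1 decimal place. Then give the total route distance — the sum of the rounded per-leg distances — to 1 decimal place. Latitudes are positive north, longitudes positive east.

Leg 1: φ1=1.0681659, φ2=0.4998483, Δφ=-0.5683176, Δλ=3.9637509 rad; a=sin²(Δφ/2)+cosφ1·cosφ2·sin²(Δλ/2)=0.4338794806; c=2·atan2(√a, √(1-a))=1.438166791; dist=6371·c=9162.561 ≈ 9162.6 km; running total=9162.6 km
Leg 1 bearing: y=sinΔλ·cosφ2=-0.64298478, x=cosφ1·sinφ2-sinφ1·cosφ2·cosΔλ=0.75437582; θ=atan2(y, x)=-40.4423° <0 so +360° → 319.5577° ≈ 319.6°
Leg 2: φ1=0.4998483, φ2=0.3390302, Δφ=-0.1608181, Δλ=-3.0764273 rad; a=sin²(Δφ/2)+cosφ1·cosφ2·sin²(Δλ/2)=0.8332703479; c=2·atan2(√a, √(1-a))=2.300354988; dist=6371·c=14655.562 ≈ 14655.6 km; running total=23818.2 km
Leg 2 bearing: y=sinΔλ·cosφ2=-0.06141251, x=cosφ1·sinφ2-sinφ1·cosφ2·cosΔλ=0.74293472; θ=atan2(y, x)=-4.7254° <0 so +360° → 355.2746° ≈ 355.3°
Leg 3: φ1=0.3390302, φ2=0.2566681, Δφ=-0.0823621, Δλ=1.4239531 rad; a=sin²(Δφ/2)+cosφ1·cosφ2·sin²(Δλ/2)=0.3910531046; c=2·atan2(√a, √(1-a))=1.351140440; dist=6371·c=8608.116 ≈ 8608.1 km; running total=32426.3 km
Leg 3 bearing: y=sinΔλ·cosφ2=0.95683161, x=cosφ1·sinφ2-sinφ1·cosφ2·cosΔλ=0.19234230; θ=atan2(y, x)=78.6339° ≈ 78.6°

Leg 1: dist=9162.6 km, bearing=319.6°
Leg 2: dist=14655.6 km, bearing=355.3°
Leg 3: dist=8608.1 km, bearing=78.6°
Total: 32426.3 km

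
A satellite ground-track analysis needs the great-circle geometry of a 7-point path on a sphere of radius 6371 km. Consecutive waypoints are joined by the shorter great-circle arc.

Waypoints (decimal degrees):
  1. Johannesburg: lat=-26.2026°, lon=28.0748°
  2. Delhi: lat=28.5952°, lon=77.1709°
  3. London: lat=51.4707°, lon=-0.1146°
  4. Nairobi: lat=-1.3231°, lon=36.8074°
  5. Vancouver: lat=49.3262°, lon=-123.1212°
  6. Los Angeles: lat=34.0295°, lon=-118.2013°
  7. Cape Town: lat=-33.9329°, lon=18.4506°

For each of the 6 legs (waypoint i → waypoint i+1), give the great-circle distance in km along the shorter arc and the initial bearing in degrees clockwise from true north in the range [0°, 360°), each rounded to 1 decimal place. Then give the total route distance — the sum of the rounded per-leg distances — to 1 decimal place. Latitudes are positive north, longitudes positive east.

Leg 1: dist=8036.2 km, bearing=44.2°
Leg 2: dist=6709.9 km, bearing=315.6°
Leg 3: dist=6819.4 km, bearing=136.8°
Leg 4: dist=14345.8 km, bearing=343.3°
Leg 5: dist=1748.3 km, bearing=164.8°
Leg 6: dist=16049.1 km, bearing=102.4°
Total: 53708.7 km

Leg 1: φ1=-0.4573216, φ2=0.4990804, Δφ=0.9564020, Δλ=0.8568886 rad; a=sin²(Δφ/2)+cosφ1·cosφ2·sin²(Δλ/2)=0.3477447851; c=2·atan2(√a, √(1-a))=1.261371919; dist=6371·c=8036.200 ≈ 8036.2 km; running total=8036.2 km
Leg 1 bearing: y=sinΔλ·cosφ2=0.66361766, x=cosφ1·sinφ2-sinφ1·cosφ2·cosΔλ=0.68328984; θ=atan2(y, x)=44.1632° ≈ 44.2°
Leg 2: φ1=0.4990804, φ2=0.8983332, Δφ=0.3992528, Δλ=-1.3488864 rad; a=sin²(Δφ/2)+cosφ1·cosφ2·sin²(Δλ/2)=0.2526027698; c=2·atan2(√a, √(1-a))=1.053198033; dist=6371·c=6709.925 ≈ 6709.9 km; running total=14746.1 km
Leg 2 bearing: y=sinΔλ·cosφ2=-0.60764020, x=cosφ1·sinφ2-sinφ1·cosφ2·cosΔλ=0.62125022; θ=atan2(y, x)=-44.3655° <0 so +360° → 315.6345° ≈ 315.6°
Leg 3: φ1=0.8983332, φ2=-0.0230925, Δφ=-0.9214256, Δλ=0.6444105 rad; a=sin²(Δφ/2)+cosφ1·cosφ2·sin²(Δλ/2)=0.2601022098; c=2·atan2(√a, √(1-a))=1.070374618; dist=6371·c=6819.357 ≈ 6819.4 km; running total=21565.5 km
Leg 3 bearing: y=sinΔλ·cosφ2=0.60056707, x=cosφ1·sinφ2-sinφ1·cosφ2·cosΔλ=-0.63962129; θ=atan2(y, x)=136.8037° ≈ 136.8°
Leg 4: φ1=-0.0230925, φ2=0.8609046, Δφ=0.8839970, Δλ=-2.7912806 rad; a=sin²(Δφ/2)+cosφ1·cosφ2·sin²(Δλ/2)=0.8147586279; c=2·atan2(√a, √(1-a))=2.251728079; dist=6371·c=14345.760 ≈ 14345.8 km; running total=35911.3 km
Leg 4 bearing: y=sinΔλ·cosφ2=-0.22367523, x=cosφ1·sinφ2-sinφ1·cosφ2·cosΔλ=0.74409503; θ=atan2(y, x)=-16.7308° <0 so +360° → 343.2692° ≈ 343.3°
Leg 5: φ1=0.8609046, φ2=0.5939268, Δφ=-0.2669778, Δλ=0.0858685 rad; a=sin²(Δφ/2)+cosφ1·cosφ2·sin²(Δλ/2)=0.0187087448; c=2·atan2(√a, √(1-a))=0.274420083; dist=6371·c=1748.330 ≈ 1748.3 km; running total=37659.6 km
Leg 5 bearing: y=sinΔλ·cosφ2=0.07107602, x=cosφ1·sinφ2-sinφ1·cosφ2·cosΔλ=-0.26150164; θ=atan2(y, x)=164.7944° ≈ 164.8°
Leg 6: φ1=0.5939268, φ2=-0.5922408, Δφ=-1.1861676, Δλ=2.3850256 rad; a=sin²(Δφ/2)+cosφ1·cosφ2·sin²(Δλ/2)=0.9062086094; c=2·atan2(√a, √(1-a))=2.519082178; dist=6371·c=16049.073 ≈ 16049.1 km; running total=53708.7 km
Leg 6 bearing: y=sinΔλ·cosφ2=0.56952464, x=cosφ1·sinφ2-sinφ1·cosφ2·cosΔλ=-0.12497981; θ=atan2(y, x)=102.3771° ≈ 102.4°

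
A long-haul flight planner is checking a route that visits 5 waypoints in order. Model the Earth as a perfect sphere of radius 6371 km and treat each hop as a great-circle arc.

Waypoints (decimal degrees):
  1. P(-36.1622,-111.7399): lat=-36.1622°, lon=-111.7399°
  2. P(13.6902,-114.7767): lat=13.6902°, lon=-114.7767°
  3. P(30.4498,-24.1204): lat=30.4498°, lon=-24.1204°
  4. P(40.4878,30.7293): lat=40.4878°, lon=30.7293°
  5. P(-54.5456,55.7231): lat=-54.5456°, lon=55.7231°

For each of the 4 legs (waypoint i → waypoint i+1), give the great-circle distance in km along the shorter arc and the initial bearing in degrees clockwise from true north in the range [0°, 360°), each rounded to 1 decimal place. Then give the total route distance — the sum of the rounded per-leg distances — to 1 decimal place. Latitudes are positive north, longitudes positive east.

Leg 1: φ1=-0.6311495, φ2=0.2389391, Δφ=0.8700885, Δλ=-0.0530022 rad; a=sin²(Δφ/2)+cosφ1·cosφ2·sin²(Δλ/2)=0.1781713266; c=2·atan2(√a, √(1-a))=0.871528723; dist=6371·c=5552.509 ≈ 5552.5 km; running total=5552.5 km
Leg 1 bearing: y=sinΔλ·cosφ2=-0.05147224, x=cosφ1·sinφ2-sinφ1·cosφ2·cosΔλ=0.76358092; θ=atan2(y, x)=-3.8564° <0 so +360° → 356.1436° ≈ 356.1°
Leg 2: φ1=0.2389391, φ2=0.5314493, Δφ=0.2925102, Δλ=1.5822509 rad; a=sin²(Δφ/2)+cosφ1·cosφ2·sin²(Δλ/2)=0.4448262810; c=2·atan2(√a, √(1-a))=1.460223711; dist=6371·c=9303.085 ≈ 9303.1 km; running total=14855.6 km
Leg 2 bearing: y=sinΔλ·cosφ2=0.86201696, x=cosφ1·sinφ2-sinφ1·cosφ2·cosΔλ=0.49472235; θ=atan2(y, x)=60.1479° ≈ 60.1°
Leg 3: φ1=0.5314493, φ2=0.7066454, Δφ=0.1751962, Δλ=0.9573079 rad; a=sin²(Δφ/2)+cosφ1·cosφ2·sin²(Δλ/2)=0.1467412778; c=2·atan2(√a, √(1-a))=0.786231264; dist=6371·c=5009.079 ≈ 5009.1 km; running total=19864.7 km
Leg 3 bearing: y=sinΔλ·cosφ2=0.62185489, x=cosφ1·sinφ2-sinφ1·cosφ2·cosΔλ=0.33783072; θ=atan2(y, x)=61.4864° ≈ 61.5°
Leg 4: φ1=0.7066454, φ2=-0.9520003, Δφ=-1.6586457, Δλ=0.4362241 rad; a=sin²(Δφ/2)+cosφ1·cosφ2·sin²(Δλ/2)=0.5645246435; c=2·atan2(√a, √(1-a))=1.700206517; dist=6371·c=10832.016 ≈ 10832.0 km; running total=30696.7 km
Leg 4 bearing: y=sinΔλ·cosφ2=0.24508488, x=cosφ1·sinφ2-sinφ1·cosφ2·cosΔλ=-0.96087444; θ=atan2(y, x)=165.6910° ≈ 165.7°

Leg 1: dist=5552.5 km, bearing=356.1°
Leg 2: dist=9303.1 km, bearing=60.1°
Leg 3: dist=5009.1 km, bearing=61.5°
Leg 4: dist=10832.0 km, bearing=165.7°
Total: 30696.7 km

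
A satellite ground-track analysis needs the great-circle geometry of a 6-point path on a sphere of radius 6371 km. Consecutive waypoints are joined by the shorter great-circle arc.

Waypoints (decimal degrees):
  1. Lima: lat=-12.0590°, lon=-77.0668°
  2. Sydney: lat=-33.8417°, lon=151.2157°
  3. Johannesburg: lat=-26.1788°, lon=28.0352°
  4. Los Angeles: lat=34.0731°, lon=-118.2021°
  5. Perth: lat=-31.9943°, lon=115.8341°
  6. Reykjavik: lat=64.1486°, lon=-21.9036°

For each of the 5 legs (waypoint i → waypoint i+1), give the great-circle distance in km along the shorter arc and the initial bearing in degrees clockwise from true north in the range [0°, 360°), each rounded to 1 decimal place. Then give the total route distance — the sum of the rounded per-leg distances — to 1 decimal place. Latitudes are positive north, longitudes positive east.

Leg 1: φ1=-0.2104693, φ2=-0.5906491, Δφ=-0.3801798, Δλ=3.9842812 rad; a=sin²(Δφ/2)+cosφ1·cosφ2·sin²(Δλ/2)=0.7120861303; c=2·atan2(√a, √(1-a))=2.008843975; dist=6371·c=12798.345 ≈ 12798.3 km; running total=12798.3 km
Leg 1 bearing: y=sinΔλ·cosφ2=-0.61997349, x=cosφ1·sinφ2-sinφ1·cosφ2·cosΔλ=-0.66008391; θ=atan2(y, x)=-136.7948° <0 so +360° → 223.2052° ≈ 223.2°
Leg 2: φ1=-0.5906491, φ2=-0.4569063, Δφ=0.1337428, Δλ=-2.1499053 rad; a=sin²(Δφ/2)+cosφ1·cosφ2·sin²(Δλ/2)=0.5811202610; c=2·atan2(√a, √(1-a))=1.733757163; dist=6371·c=11045.767 ≈ 11045.8 km; running total=23844.1 km
Leg 2 bearing: y=sinΔλ·cosφ2=-0.75109762, x=cosφ1·sinφ2-sinφ1·cosφ2·cosΔλ=-0.63994560; θ=atan2(y, x)=-130.4315° <0 so +360° → 229.5685° ≈ 229.6°
Leg 3: φ1=-0.4569063, φ2=0.5946878, Δφ=1.0515940, Δλ=-2.5523224 rad; a=sin²(Δφ/2)+cosφ1·cosφ2·sin²(Δλ/2)=0.9325767990; c=2·atan2(√a, √(1-a))=2.616252890; dist=6371·c=16668.147 ≈ 16668.1 km; running total=40512.2 km
Leg 3 bearing: y=sinΔλ·cosφ2=-0.46034451, x=cosφ1·sinφ2-sinφ1·cosφ2·cosΔλ=0.19897786; θ=atan2(y, x)=-66.6242° <0 so +360° → 293.3758° ≈ 293.4°
Leg 4: φ1=0.5946878, φ2=-0.5584059, Δφ=-1.1530937, Δλ=4.0847023 rad; a=sin²(Δφ/2)+cosφ1·cosφ2·sin²(Δλ/2)=0.8547005602; c=2·atan2(√a, √(1-a))=2.359444463; dist=6371·c=15032.021 ≈ 15032.0 km; running total=55544.2 km
Leg 4 bearing: y=sinΔλ·cosφ2=-0.68644279, x=cosφ1·sinφ2-sinφ1·cosφ2·cosΔλ=-0.15983225; θ=atan2(y, x)=-103.1073° <0 so +360° → 256.8927° ≈ 256.9°
Leg 5: φ1=-0.5584059, φ2=1.1196043, Δφ=1.6780102, Δλ=-2.4039764 rad; a=sin²(Δφ/2)+cosφ1·cosφ2·sin²(Δλ/2)=0.8752479942; c=2·atan2(√a, √(1-a))=2.419608589; dist=6371·c=15415.326 ≈ 15415.3 km; running total=70959.5 km
Leg 5 bearing: y=sinΔλ·cosφ2=-0.29324716, x=cosφ1·sinφ2-sinφ1·cosφ2·cosΔλ=0.59225153; θ=atan2(y, x)=-26.3418° <0 so +360° → 333.6582° ≈ 333.7°

Leg 1: dist=12798.3 km, bearing=223.2°
Leg 2: dist=11045.8 km, bearing=229.6°
Leg 3: dist=16668.1 km, bearing=293.4°
Leg 4: dist=15032.0 km, bearing=256.9°
Leg 5: dist=15415.3 km, bearing=333.7°
Total: 70959.5 km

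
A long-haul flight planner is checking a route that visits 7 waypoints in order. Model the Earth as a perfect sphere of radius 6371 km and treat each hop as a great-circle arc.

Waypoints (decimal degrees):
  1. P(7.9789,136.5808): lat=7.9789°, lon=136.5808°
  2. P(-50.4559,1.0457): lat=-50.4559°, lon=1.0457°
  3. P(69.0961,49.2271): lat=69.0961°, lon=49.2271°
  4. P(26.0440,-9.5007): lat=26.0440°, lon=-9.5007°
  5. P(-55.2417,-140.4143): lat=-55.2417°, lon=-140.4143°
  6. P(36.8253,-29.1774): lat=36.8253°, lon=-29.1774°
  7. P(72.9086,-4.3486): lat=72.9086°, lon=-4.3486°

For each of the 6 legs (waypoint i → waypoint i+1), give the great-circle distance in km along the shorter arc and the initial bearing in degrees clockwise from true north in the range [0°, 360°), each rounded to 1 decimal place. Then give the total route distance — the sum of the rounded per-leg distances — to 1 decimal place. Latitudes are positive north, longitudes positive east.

Leg 1: dist=13771.5 km, bearing=212.5°
Leg 2: dist=13863.1 km, bearing=18.9°
Leg 3: dist=6092.4 km, bearing=250.0°
Leg 4: dist=14913.6 km, bearing=216.9°
Leg 5: dist=14580.7 km, bearing=82.1°
Leg 6: dist=4241.9 km, bearing=11.5°
Total: 67463.2 km

Leg 1: φ1=0.1392581, φ2=-0.8806216, Δφ=-1.0198797, Δλ=-2.3655337 rad; a=sin²(Δφ/2)+cosφ1·cosφ2·sin²(Δλ/2)=0.7785105491; c=2·atan2(√a, √(1-a))=2.161590909; dist=6371·c=13771.496 ≈ 13771.5 km; running total=13771.5 km
Leg 1 bearing: y=sinΔλ·cosφ2=-0.44597099, x=cosφ1·sinφ2-sinφ1·cosφ2·cosΔλ=-0.70059787; θ=atan2(y, x)=-147.5209° <0 so +360° → 212.4791° ≈ 212.5°
Leg 2: φ1=-0.8806216, φ2=1.2059544, Δφ=2.0865760, Δλ=0.8409241 rad; a=sin²(Δφ/2)+cosφ1·cosφ2·sin²(Δλ/2)=0.7844553190; c=2·atan2(√a, √(1-a))=2.175976960; dist=6371·c=13863.149 ≈ 13863.1 km; running total=27634.6 km
Leg 2 bearing: y=sinΔλ·cosφ2=0.26590980, x=cosφ1·sinφ2-sinφ1·cosφ2·cosΔλ=0.77822404; θ=atan2(y, x)=18.8647° ≈ 18.9°
Leg 3: φ1=1.2059544, φ2=0.4545536, Δφ=-0.7514009, Δλ=-1.0249935 rad; a=sin²(Δφ/2)+cosφ1·cosφ2·sin²(Δλ/2)=0.2117139415; c=2·atan2(√a, √(1-a))=0.956269335; dist=6371·c=6092.392 ≈ 6092.4 km; running total=33727.0 km
Leg 3 bearing: y=sinΔλ·cosφ2=-0.76792102, x=cosφ1·sinφ2-sinφ1·cosφ2·cosΔλ=-0.27903746; θ=atan2(y, x)=-109.9695° <0 so +360° → 250.0305° ≈ 250.0°
Leg 4: φ1=0.4545536, φ2=-0.9641495, Δφ=-1.4187031, Δλ=-2.2848734 rad; a=sin²(Δφ/2)+cosφ1·cosφ2·sin²(Δλ/2)=0.8480916523; c=2·atan2(√a, √(1-a))=2.340863281; dist=6371·c=14913.640 ≈ 14913.6 km; running total=48640.6 km
Leg 4 bearing: y=sinΔλ·cosφ2=-0.43083538, x=cosφ1·sinφ2-sinφ1·cosφ2·cosΔλ=-0.57420352; θ=atan2(y, x)=-143.1184° <0 so +360° → 216.8816° ≈ 216.9°
Leg 5: φ1=-0.9641495, φ2=0.6427227, Δφ=1.6068723, Δλ=1.9414502 rad; a=sin²(Δφ/2)+cosφ1·cosφ2·sin²(Δλ/2)=0.8288656974; c=2·atan2(√a, √(1-a))=2.288599367; dist=6371·c=14580.667 ≈ 14580.7 km; running total=63221.3 km
Leg 5 bearing: y=sinΔλ·cosφ2=0.74610765, x=cosφ1·sinφ2-sinφ1·cosφ2·cosΔλ=0.10350257; θ=atan2(y, x)=82.1021° ≈ 82.1°
Leg 6: φ1=0.6427227, φ2=1.2724951, Δφ=0.6297724, Δλ=0.4333443 rad; a=sin²(Δφ/2)+cosφ1·cosφ2·sin²(Δλ/2)=0.1067919123; c=2·atan2(√a, √(1-a))=0.665810864; dist=6371·c=4241.881 ≈ 4241.9 km; running total=67463.2 km
Leg 6 bearing: y=sinΔλ·cosφ2=0.12340974, x=cosφ1·sinφ2-sinφ1·cosφ2·cosΔλ=0.60524345; θ=atan2(y, x)=11.5247° ≈ 11.5°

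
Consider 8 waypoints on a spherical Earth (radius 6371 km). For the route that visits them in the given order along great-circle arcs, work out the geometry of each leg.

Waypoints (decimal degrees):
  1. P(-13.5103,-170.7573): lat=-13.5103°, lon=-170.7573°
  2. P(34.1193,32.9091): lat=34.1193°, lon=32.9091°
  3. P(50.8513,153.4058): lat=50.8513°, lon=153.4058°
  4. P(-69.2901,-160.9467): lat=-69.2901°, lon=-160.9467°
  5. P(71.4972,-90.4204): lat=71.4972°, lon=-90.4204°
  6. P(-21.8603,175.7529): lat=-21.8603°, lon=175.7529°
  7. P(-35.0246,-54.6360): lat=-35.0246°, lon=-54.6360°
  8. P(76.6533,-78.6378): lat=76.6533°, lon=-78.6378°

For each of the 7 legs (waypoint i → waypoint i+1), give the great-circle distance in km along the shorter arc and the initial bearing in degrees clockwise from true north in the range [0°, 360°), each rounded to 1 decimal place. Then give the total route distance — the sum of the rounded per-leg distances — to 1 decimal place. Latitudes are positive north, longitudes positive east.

Leg 1: dist=16708.4 km, bearing=317.9°
Leg 2: dist=8920.8 km, bearing=33.5°
Leg 3: dist=13866.3 km, bearing=162.1°
Leg 4: dist=16475.8 km, bearing=34.6°
Leg 5: dist=12441.1 km, bearing=266.3°
Leg 6: dist=11755.1 km, bearing=139.1°
Leg 7: dist=12530.5 km, bearing=354.2°
Total: 92698.0 km

Leg 1: φ1=-0.2357992, φ2=0.5954941, Δφ=0.8312933, Δλ=3.5546493 rad; a=sin²(Δφ/2)+cosφ1·cosφ2·sin²(Δλ/2)=0.9341527098; c=2·atan2(√a, √(1-a))=2.622572077; dist=6371·c=16708.407 ≈ 16708.4 km; running total=16708.4 km
Leg 1 bearing: y=sinΔλ·cosφ2=-0.33231648, x=cosφ1·sinφ2-sinφ1·cosφ2·cosΔλ=0.36825461; θ=atan2(y, x)=-42.0634° <0 so +360° → 317.9366° ≈ 317.9°
Leg 2: φ1=0.5954941, φ2=0.8875226, Δφ=0.2920285, Δλ=2.1030642 rad; a=sin²(Δφ/2)+cosφ1·cosφ2·sin²(Δλ/2)=0.4151244056; c=2·atan2(√a, √(1-a))=1.400219139; dist=6371·c=8920.796 ≈ 8920.8 km; running total=25629.2 km
Leg 2 bearing: y=sinΔλ·cosφ2=0.54399527, x=cosφ1·sinφ2-sinφ1·cosφ2·cosΔλ=0.82173820; θ=atan2(y, x)=33.5048° ≈ 33.5°
Leg 3: φ1=0.8875226, φ2=-1.2093404, Δφ=-2.0968630, Δλ=-5.4864861 rad; a=sin²(Δφ/2)+cosφ1·cosφ2·sin²(Δλ/2)=0.7846610709; c=2·atan2(√a, √(1-a))=2.176477416; dist=6371·c=13866.338 ≈ 13866.3 km; running total=39495.5 km
Leg 3 bearing: y=sinΔλ·cosφ2=0.25286863, x=cosφ1·sinφ2-sinφ1·cosφ2·cosΔλ=-0.78225939; θ=atan2(y, x)=162.0864° ≈ 162.1°
Leg 4: φ1=-1.2093404, φ2=1.2478615, Δφ=2.4572019, Δλ=1.2309161 rad; a=sin²(Δφ/2)+cosφ1·cosφ2·sin²(Δλ/2)=0.9248088613; c=2·atan2(√a, √(1-a))=2.586056362; dist=6371·c=16475.765 ≈ 16475.8 km; running total=55971.3 km
Leg 4 bearing: y=sinΔλ·cosφ2=0.29919681, x=cosφ1·sinφ2-sinφ1·cosφ2·cosΔλ=0.43431670; θ=atan2(y, x)=34.5626° ≈ 34.6°
Leg 5: φ1=1.2478615, φ2=-0.3815342, Δφ=-1.6293958, Δλ=4.6456005 rad; a=sin²(Δφ/2)+cosφ1·cosφ2·sin²(Δλ/2)=0.6863771604; c=2·atan2(√a, √(1-a))=1.952771826; dist=6371·c=12441.109 ≈ 12441.1 km; running total=68412.4 km
Leg 5 bearing: y=sinΔλ·cosφ2=-0.92602526, x=cosφ1·sinφ2-sinφ1·cosφ2·cosΔλ=-0.05942581; θ=atan2(y, x)=-93.6718° <0 so +360° → 266.3282° ≈ 266.3°
Leg 6: φ1=-0.3815342, φ2=-0.6112946, Δφ=-0.2297604, Δλ=-4.0210449 rad; a=sin²(Δφ/2)+cosφ1·cosφ2·sin²(Δλ/2)=0.6354352336; c=2·atan2(√a, √(1-a))=1.845093516; dist=6371·c=11755.091 ≈ 11755.1 km; running total=80167.5 km
Leg 6 bearing: y=sinΔλ·cosφ2=0.63087655, x=cosφ1·sinφ2-sinφ1·cosφ2·cosΔλ=-0.72706531; θ=atan2(y, x)=139.0517° ≈ 139.1°
Leg 7: φ1=-0.6112946, φ2=1.3378525, Δφ=1.9491471, Δλ=-0.4189104 rad; a=sin²(Δφ/2)+cosφ1·cosφ2·sin²(Δλ/2)=0.6928670015; c=2·atan2(√a, √(1-a))=1.966799590; dist=6371·c=12530.480 ≈ 12530.5 km; running total=92698.0 km
Leg 7 bearing: y=sinΔλ·cosφ2=-0.09389888, x=cosφ1·sinφ2-sinφ1·cosφ2·cosΔλ=0.91781931; θ=atan2(y, x)=-5.8414° <0 so +360° → 354.1586° ≈ 354.2°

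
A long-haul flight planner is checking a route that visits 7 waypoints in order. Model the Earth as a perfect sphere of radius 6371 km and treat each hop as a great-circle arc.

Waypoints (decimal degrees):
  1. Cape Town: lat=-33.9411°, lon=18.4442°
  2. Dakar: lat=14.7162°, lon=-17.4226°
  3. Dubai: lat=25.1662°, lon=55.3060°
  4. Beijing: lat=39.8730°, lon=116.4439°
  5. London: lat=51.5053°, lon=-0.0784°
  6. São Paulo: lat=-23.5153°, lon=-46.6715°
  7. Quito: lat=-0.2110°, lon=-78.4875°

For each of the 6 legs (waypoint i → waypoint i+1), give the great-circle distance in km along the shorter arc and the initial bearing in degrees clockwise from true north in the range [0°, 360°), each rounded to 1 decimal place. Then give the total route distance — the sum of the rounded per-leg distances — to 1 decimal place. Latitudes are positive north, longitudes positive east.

Leg 1: dist=6609.6 km, bearing=318.8°
Leg 2: dist=7607.1 km, bearing=68.4°
Leg 3: dist=5844.5 km, bearing=57.8°
Leg 4: dist=8143.4 km, bearing=324.4°
Leg 5: dist=9497.8 km, bearing=221.9°
Leg 6: dist=4301.1 km, bearing=302.5°
Total: 42003.5 km

Leg 1: φ1=-0.5923839, φ2=0.2568461, Δφ=0.8492301, Δλ=-0.6259938 rad; a=sin²(Δφ/2)+cosφ1·cosφ2·sin²(Δλ/2)=0.2457940974; c=2·atan2(√a, √(1-a))=1.037456892; dist=6371·c=6609.638 ≈ 6609.6 km; running total=6609.6 km
Leg 1 bearing: y=sinΔλ·cosφ2=-0.56668290, x=cosφ1·sinφ2-sinφ1·cosφ2·cosΔλ=0.64837329; θ=atan2(y, x)=-41.1537° <0 so +360° → 318.8463° ≈ 318.8°
Leg 2: φ1=0.2568461, φ2=0.4392331, Δφ=0.1823869, Δλ=1.2693535 rad; a=sin²(Δφ/2)+cosφ1·cosφ2·sin²(Δλ/2)=0.3160365840; c=2·atan2(√a, √(1-a))=1.194017853; dist=6371·c=7607.088 ≈ 7607.1 km; running total=14216.7 km
Leg 2 bearing: y=sinΔλ·cosφ2=0.86426730, x=cosφ1·sinφ2-sinφ1·cosφ2·cosΔλ=0.34303334; θ=atan2(y, x)=68.3515° ≈ 68.4°
Leg 3: φ1=0.4392331, φ2=0.6959151, Δφ=0.2566821, Δλ=1.0670577 rad; a=sin²(Δφ/2)+cosφ1·cosφ2·sin²(Δλ/2)=0.1960429925; c=2·atan2(√a, √(1-a))=0.917365562; dist=6371·c=5844.536 ≈ 5844.5 km; running total=20061.2 km
Leg 3 bearing: y=sinΔλ·cosφ2=0.67213563, x=cosφ1·sinφ2-sinφ1·cosφ2·cosΔλ=0.42269876; θ=atan2(y, x)=57.8347° ≈ 57.8°
Leg 4: φ1=0.6959151, φ2=0.8989371, Δφ=0.2030219, Δλ=-2.0336978 rad; a=sin²(Δφ/2)+cosφ1·cosφ2·sin²(Δλ/2)=0.3557796258; c=2·atan2(√a, √(1-a))=1.278198355; dist=6371·c=8143.402 ≈ 8143.4 km; running total=28204.6 km
Leg 4 bearing: y=sinΔλ·cosφ2=-0.55693681, x=cosφ1·sinφ2-sinφ1·cosφ2·cosΔλ=0.77886027; θ=atan2(y, x)=-35.5673° <0 so +360° → 324.4327° ≈ 324.4°
Leg 5: φ1=0.8989371, φ2=-0.4104194, Δφ=-1.3093565, Δλ=-0.8132030 rad; a=sin²(Δφ/2)+cosφ1·cosφ2·sin²(Δλ/2)=0.4600366605; c=2·atan2(√a, √(1-a))=1.490784303; dist=6371·c=9497.787 ≈ 9497.8 km; running total=37702.4 km
Leg 5 bearing: y=sinΔλ·cosφ2=-0.66615935, x=cosφ1·sinφ2-sinφ1·cosφ2·cosΔλ=-0.74151429; θ=atan2(y, x)=-138.0642° <0 so +360° → 221.9358° ≈ 221.9°
Leg 6: φ1=-0.4104194, φ2=-0.0036826, Δφ=0.4067368, Δλ=-0.5552940 rad; a=sin²(Δφ/2)+cosφ1·cosφ2·sin²(Δλ/2)=0.1096793829; c=2·atan2(√a, √(1-a))=0.675105157; dist=6371·c=4301.095 ≈ 4301.1 km; running total=42003.5 km
Leg 6 bearing: y=sinΔλ·cosφ2=-0.52718953, x=cosφ1·sinφ2-sinφ1·cosφ2·cosΔλ=0.33566420; θ=atan2(y, x)=-57.5149° <0 so +360° → 302.4851° ≈ 302.5°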